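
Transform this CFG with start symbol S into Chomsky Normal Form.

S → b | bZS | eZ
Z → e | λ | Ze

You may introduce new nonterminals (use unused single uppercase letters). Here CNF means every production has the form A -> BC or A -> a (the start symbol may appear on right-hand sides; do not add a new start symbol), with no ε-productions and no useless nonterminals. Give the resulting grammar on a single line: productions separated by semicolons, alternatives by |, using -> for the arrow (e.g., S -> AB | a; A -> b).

Nullable: {Z}; after ε-elimination: S -> b | e | bS | eZ | bZS; Z -> e | Ze.
No unit productions to eliminate.
TERM: introduce A -> b, B -> e and substitute in every rule of length ≥2.
BIN: S -> AZS becomes S -> AC, C -> ZS.

S -> b | e | AC | AS | BZ; A -> b; B -> e; C -> ZS; Z -> e | ZB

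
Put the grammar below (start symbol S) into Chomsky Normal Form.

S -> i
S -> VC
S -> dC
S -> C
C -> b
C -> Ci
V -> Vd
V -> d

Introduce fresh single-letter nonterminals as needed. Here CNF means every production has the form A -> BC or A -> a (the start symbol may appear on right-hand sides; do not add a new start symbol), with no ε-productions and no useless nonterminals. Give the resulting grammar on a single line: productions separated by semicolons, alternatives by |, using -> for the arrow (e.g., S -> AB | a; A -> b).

S -> b | i | BC | CA | VC; A -> i; B -> d; C -> b | CA; V -> d | VB

No ε-productions.
After unit-elimination: S -> b | i | Ci | VC | dC; C -> b | Ci; V -> d | Vd.
TERM: introduce B -> d, A -> i and substitute in every rule of length ≥2.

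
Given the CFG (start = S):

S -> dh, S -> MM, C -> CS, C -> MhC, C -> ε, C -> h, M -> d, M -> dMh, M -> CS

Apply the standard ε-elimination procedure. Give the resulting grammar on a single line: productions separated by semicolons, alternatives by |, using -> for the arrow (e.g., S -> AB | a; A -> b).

S -> MM | dh; C -> S | h | CS | Mh | MhC; M -> S | d | CS | dMh

Nullable set: {C}.
Drop C -> ε.
C -> CS: C nullable, giving CS | S.
C -> MhC: C nullable, giving Mh | MhC.
M -> CS: C nullable, giving CS | S.
Unchanged (no nullable symbols): S -> MM; S -> dh; C -> h; M -> d; M -> dMh.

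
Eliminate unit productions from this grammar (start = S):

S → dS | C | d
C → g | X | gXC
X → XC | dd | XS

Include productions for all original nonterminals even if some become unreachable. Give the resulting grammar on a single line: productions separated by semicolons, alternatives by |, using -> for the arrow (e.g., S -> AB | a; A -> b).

Unit productions: C->X, S->C.
Unit pairs (A ⇒* B via units): (C,X), (S,C), (S,X).
S: inherits non-unit rules of {C, S, X} → XC | XS | d | dS | dd | g | gXC.
C: inherits non-unit rules of {C, X} → XC | XS | dd | g | gXC.
X: inherits non-unit rules of {X} → XC | XS | dd.

S -> d | g | XC | XS | dS | dd | gXC; C -> g | XC | XS | dd | gXC; X -> XC | XS | dd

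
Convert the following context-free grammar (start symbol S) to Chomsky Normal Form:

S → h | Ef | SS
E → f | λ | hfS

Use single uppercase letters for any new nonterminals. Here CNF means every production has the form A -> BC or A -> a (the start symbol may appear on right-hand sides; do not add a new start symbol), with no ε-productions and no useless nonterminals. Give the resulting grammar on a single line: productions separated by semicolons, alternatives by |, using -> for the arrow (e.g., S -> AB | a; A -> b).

S -> f | h | EB | SS; A -> h; B -> f; C -> BS; E -> f | AC

Nullable: {E}; after ε-elimination: S -> f | h | Ef | SS; E -> f | hfS.
No unit productions to eliminate.
TERM: introduce B -> f, A -> h and substitute in every rule of length ≥2.
BIN: E -> ABS becomes E -> AC, C -> BS.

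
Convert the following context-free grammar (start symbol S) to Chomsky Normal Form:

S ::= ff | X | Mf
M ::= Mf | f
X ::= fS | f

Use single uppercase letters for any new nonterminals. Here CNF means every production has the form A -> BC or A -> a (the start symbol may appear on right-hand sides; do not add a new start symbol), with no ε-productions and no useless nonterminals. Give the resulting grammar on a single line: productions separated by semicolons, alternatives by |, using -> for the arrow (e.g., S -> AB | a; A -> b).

S -> f | AA | AS | MA; A -> f; M -> f | MA

No ε-productions.
After unit-elimination: S -> f | Mf | fS | ff; M -> f | Mf; X -> f | fS.
TERM: introduce A -> f and substitute in every rule of length ≥2.
Drop unreachable/unproductive: X.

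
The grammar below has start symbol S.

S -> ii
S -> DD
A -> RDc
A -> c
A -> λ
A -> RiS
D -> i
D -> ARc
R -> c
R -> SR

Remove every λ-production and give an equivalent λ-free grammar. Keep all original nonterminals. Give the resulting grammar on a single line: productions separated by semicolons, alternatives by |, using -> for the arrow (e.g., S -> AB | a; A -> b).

S -> DD | ii; A -> c | RDc | RiS; D -> i | Rc | ARc; R -> c | SR

Nullable set: {A}.
Drop A -> λ.
D -> ARc: A nullable, giving ARc | Rc.
Unchanged (no nullable symbols): S -> DD; S -> ii; A -> RDc; A -> RiS; A -> c; D -> i; R -> SR; R -> c.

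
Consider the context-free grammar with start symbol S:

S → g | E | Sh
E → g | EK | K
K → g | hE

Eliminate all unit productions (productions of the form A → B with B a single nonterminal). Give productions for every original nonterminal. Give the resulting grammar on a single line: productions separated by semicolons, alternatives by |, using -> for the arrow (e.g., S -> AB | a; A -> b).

S -> g | EK | Sh | hE; E -> g | EK | hE; K -> g | hE

Unit productions: E->K, S->E.
Unit pairs (A ⇒* B via units): (E,K), (S,E), (S,K).
S: inherits non-unit rules of {E, K, S} → EK | Sh | g | hE.
E: inherits non-unit rules of {E, K} → EK | g | hE.
K: inherits non-unit rules of {K} → g | hE.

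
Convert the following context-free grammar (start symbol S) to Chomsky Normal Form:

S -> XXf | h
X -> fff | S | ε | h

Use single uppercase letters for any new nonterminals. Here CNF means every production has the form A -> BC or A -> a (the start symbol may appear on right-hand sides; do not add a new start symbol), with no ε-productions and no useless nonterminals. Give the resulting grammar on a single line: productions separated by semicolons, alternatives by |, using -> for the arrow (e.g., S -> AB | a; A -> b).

S -> f | h | XA | XB; A -> f; B -> XA; C -> AA; D -> XA; X -> f | h | AC | XA | XD

Nullable: {X}; after ε-elimination: S -> f | h | Xf | XXf; X -> S | h | fff.
After unit-elimination: S -> f | h | Xf | XXf; X -> f | h | Xf | XXf | fff.
TERM: introduce A -> f and substitute in every rule of length ≥2.
BIN: S -> XXA becomes S -> XB, B -> XA; X -> AAA becomes X -> AC, C -> AA; X -> XXA becomes X -> XD, D -> XA.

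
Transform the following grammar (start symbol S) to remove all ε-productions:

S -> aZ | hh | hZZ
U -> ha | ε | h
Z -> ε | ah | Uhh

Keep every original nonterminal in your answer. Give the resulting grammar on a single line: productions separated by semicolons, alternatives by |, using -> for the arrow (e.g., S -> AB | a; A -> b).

S -> a | h | aZ | hZ | hh | hZZ; U -> h | ha; Z -> ah | hh | Uhh

Nullable set: {U, Z}.
S -> aZ: Z nullable, giving a | aZ.
S -> hZZ: Z, Z nullable, giving h | hZ | hZZ.
Drop U -> ε.
Drop Z -> ε.
Z -> Uhh: U nullable, giving Uhh | hh.
Unchanged (no nullable symbols): S -> hh; U -> h; U -> ha; Z -> ah.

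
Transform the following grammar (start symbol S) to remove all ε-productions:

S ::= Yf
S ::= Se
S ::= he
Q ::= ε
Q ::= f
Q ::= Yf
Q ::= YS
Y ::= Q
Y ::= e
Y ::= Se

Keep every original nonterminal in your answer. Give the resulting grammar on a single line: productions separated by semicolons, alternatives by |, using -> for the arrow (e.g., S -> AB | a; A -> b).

S -> f | Se | Yf | he; Q -> S | f | YS | Yf; Y -> Q | e | Se

Nullable set: {Q, Y}.
S -> Yf: Y nullable, giving Yf | f.
Drop Q -> ε.
Q -> YS: Y nullable, giving S | YS.
Q -> Yf: Y nullable, giving Yf | f.
Y -> Q: Q nullable, giving Q.
Unchanged (no nullable symbols): S -> Se; S -> he; Q -> f; Y -> Se; Y -> e.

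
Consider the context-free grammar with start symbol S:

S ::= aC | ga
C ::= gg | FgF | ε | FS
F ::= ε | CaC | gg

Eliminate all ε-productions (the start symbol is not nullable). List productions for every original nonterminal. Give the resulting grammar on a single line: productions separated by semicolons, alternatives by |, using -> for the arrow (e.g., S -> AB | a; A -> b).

Nullable set: {C, F}.
S -> aC: C nullable, giving a | aC.
Drop C -> ε.
C -> FS: F nullable, giving FS | S.
C -> FgF: F, F nullable, giving Fg | FgF | g | gF.
Drop F -> ε.
F -> CaC: C, C nullable, giving Ca | CaC | a | aC.
Unchanged (no nullable symbols): S -> ga; C -> gg; F -> gg.

S -> a | aC | ga; C -> S | g | FS | Fg | gF | gg | FgF; F -> a | Ca | aC | gg | CaC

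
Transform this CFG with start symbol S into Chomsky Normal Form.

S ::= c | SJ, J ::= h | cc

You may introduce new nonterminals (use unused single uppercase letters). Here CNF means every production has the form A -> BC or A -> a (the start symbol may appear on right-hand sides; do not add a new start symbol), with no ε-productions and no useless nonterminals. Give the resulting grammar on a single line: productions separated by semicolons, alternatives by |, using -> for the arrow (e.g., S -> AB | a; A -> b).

S -> c | SJ; A -> c; J -> h | AA

No ε-productions.
No unit productions to eliminate.
TERM: introduce A -> c and substitute in every rule of length ≥2.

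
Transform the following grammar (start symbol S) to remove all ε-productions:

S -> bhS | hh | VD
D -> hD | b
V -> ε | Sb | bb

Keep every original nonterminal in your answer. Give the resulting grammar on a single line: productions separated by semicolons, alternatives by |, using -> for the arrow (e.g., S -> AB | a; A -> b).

Nullable set: {V}.
S -> VD: V nullable, giving D | VD.
Drop V -> ε.
Unchanged (no nullable symbols): S -> bhS; S -> hh; D -> b; D -> hD; V -> Sb; V -> bb.

S -> D | VD | hh | bhS; D -> b | hD; V -> Sb | bb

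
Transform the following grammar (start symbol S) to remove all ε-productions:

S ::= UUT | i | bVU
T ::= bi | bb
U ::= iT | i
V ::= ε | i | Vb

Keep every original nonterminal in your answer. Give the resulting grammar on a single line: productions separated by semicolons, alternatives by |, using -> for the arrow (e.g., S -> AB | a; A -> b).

Nullable set: {V}.
S -> bVU: V nullable, giving bU | bVU.
Drop V -> ε.
V -> Vb: V nullable, giving Vb | b.
Unchanged (no nullable symbols): S -> UUT; S -> i; T -> bb; T -> bi; U -> i; U -> iT; V -> i.

S -> i | bU | UUT | bVU; T -> bb | bi; U -> i | iT; V -> b | i | Vb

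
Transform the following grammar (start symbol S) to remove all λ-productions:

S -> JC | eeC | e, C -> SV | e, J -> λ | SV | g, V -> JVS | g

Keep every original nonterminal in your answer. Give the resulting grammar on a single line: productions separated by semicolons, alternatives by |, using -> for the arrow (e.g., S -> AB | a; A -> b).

Nullable set: {J}.
S -> JC: J nullable, giving C | JC.
Drop J -> λ.
V -> JVS: J nullable, giving JVS | VS.
Unchanged (no nullable symbols): S -> e; S -> eeC; C -> SV; C -> e; J -> SV; J -> g; V -> g.

S -> C | e | JC | eeC; C -> e | SV; J -> g | SV; V -> g | VS | JVS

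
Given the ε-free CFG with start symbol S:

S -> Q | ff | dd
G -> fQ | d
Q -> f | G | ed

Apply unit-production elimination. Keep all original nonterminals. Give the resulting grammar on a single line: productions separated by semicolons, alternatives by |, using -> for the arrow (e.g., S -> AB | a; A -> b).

S -> d | f | dd | ed | fQ | ff; G -> d | fQ; Q -> d | f | ed | fQ

Unit productions: Q->G, S->Q.
Unit pairs (A ⇒* B via units): (Q,G), (S,G), (S,Q).
S: inherits non-unit rules of {G, Q, S} → d | dd | ed | f | fQ | ff.
G: inherits non-unit rules of {G} → d | fQ.
Q: inherits non-unit rules of {G, Q} → d | ed | f | fQ.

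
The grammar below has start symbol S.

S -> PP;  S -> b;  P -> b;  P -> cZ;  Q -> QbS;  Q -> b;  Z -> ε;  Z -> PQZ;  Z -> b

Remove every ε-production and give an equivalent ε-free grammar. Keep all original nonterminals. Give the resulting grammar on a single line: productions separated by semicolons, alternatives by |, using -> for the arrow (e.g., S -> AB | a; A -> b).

S -> b | PP; P -> b | c | cZ; Q -> b | QbS; Z -> b | PQ | PQZ

Nullable set: {Z}.
P -> cZ: Z nullable, giving c | cZ.
Drop Z -> ε.
Z -> PQZ: Z nullable, giving PQ | PQZ.
Unchanged (no nullable symbols): S -> PP; S -> b; P -> b; Q -> QbS; Q -> b; Z -> b.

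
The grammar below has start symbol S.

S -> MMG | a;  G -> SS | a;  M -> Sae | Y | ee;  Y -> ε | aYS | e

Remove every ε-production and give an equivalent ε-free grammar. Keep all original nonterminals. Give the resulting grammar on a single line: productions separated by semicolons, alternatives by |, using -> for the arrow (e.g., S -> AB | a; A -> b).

Nullable set: {M, Y}.
S -> MMG: M, M nullable, giving G | MG | MMG.
M -> Y: Y nullable, giving Y.
Drop Y -> ε.
Y -> aYS: Y nullable, giving aS | aYS.
Unchanged (no nullable symbols): S -> a; G -> SS; G -> a; M -> Sae; M -> ee; Y -> e.

S -> G | a | MG | MMG; G -> a | SS; M -> Y | ee | Sae; Y -> e | aS | aYS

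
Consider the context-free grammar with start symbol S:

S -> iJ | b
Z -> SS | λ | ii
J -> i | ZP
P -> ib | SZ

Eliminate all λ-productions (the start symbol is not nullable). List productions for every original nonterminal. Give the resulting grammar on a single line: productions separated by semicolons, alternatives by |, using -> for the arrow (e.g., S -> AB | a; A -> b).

S -> b | iJ; J -> P | i | ZP; P -> S | SZ | ib; Z -> SS | ii

Nullable set: {Z}.
J -> ZP: Z nullable, giving P | ZP.
P -> SZ: Z nullable, giving S | SZ.
Drop Z -> λ.
Unchanged (no nullable symbols): S -> b; S -> iJ; J -> i; P -> ib; Z -> SS; Z -> ii.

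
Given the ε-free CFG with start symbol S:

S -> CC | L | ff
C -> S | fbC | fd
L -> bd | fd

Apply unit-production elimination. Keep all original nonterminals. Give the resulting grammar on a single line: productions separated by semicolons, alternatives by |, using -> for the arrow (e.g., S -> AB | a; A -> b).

S -> CC | bd | fd | ff; C -> CC | bd | fd | ff | fbC; L -> bd | fd

Unit productions: C->S, S->L.
Unit pairs (A ⇒* B via units): (C,L), (C,S), (S,L).
S: inherits non-unit rules of {L, S} → CC | bd | fd | ff.
C: inherits non-unit rules of {C, L, S} → CC | bd | fbC | fd | ff.
L: inherits non-unit rules of {L} → bd | fd.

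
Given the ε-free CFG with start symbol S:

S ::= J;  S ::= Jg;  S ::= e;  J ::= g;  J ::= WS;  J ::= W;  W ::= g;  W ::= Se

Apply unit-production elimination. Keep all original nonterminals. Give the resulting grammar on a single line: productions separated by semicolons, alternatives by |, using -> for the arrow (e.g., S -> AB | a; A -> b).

S -> e | g | Jg | Se | WS; J -> g | Se | WS; W -> g | Se

Unit productions: J->W, S->J.
Unit pairs (A ⇒* B via units): (J,W), (S,J), (S,W).
S: inherits non-unit rules of {J, S, W} → Jg | Se | WS | e | g.
J: inherits non-unit rules of {J, W} → Se | WS | g.
W: inherits non-unit rules of {W} → Se | g.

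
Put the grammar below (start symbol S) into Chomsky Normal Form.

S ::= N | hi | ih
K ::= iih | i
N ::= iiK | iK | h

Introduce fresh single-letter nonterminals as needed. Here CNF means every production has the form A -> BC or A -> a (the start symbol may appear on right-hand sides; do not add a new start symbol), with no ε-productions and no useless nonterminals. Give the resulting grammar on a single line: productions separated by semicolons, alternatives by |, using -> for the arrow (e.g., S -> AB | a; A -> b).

No ε-productions.
After unit-elimination: S -> h | hi | iK | ih | iiK; K -> i | iih; N -> h | iK | iiK.
TERM: introduce B -> h, A -> i and substitute in every rule of length ≥2.
BIN: K -> AAB becomes K -> AC, C -> AB; N -> AAK becomes N -> AD, D -> AK; S -> AAK becomes S -> AE, E -> AK.
Drop unreachable/unproductive: N.

S -> h | AB | AE | AK | BA; A -> i; B -> h; C -> AB; E -> AK; K -> i | AC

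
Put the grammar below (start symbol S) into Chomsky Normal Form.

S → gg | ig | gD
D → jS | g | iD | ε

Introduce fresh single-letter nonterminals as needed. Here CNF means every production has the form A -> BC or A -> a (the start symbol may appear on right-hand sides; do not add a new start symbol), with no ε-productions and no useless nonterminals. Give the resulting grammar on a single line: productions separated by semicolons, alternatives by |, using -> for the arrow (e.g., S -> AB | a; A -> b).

S -> g | AC | CC | CD; A -> i; B -> j; C -> g; D -> g | i | AD | BS

Nullable: {D}; after ε-elimination: S -> g | gD | gg | ig; D -> g | i | iD | jS.
No unit productions to eliminate.
TERM: introduce C -> g, A -> i, B -> j and substitute in every rule of length ≥2.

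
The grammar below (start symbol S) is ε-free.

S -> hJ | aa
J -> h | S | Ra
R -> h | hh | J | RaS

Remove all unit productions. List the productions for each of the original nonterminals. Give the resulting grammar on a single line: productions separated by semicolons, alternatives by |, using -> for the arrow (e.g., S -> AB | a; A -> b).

Unit productions: J->S, R->J.
Unit pairs (A ⇒* B via units): (J,S), (R,J), (R,S).
S: inherits non-unit rules of {S} → aa | hJ.
J: inherits non-unit rules of {J, S} → Ra | aa | h | hJ.
R: inherits non-unit rules of {J, R, S} → Ra | RaS | aa | h | hJ | hh.

S -> aa | hJ; J -> h | Ra | aa | hJ; R -> h | Ra | aa | hJ | hh | RaS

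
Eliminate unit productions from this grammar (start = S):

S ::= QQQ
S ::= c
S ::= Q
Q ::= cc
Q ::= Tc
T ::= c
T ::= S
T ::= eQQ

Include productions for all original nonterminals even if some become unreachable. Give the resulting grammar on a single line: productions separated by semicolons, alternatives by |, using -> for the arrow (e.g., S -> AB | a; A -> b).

Unit productions: S->Q, T->S.
Unit pairs (A ⇒* B via units): (S,Q), (T,Q), (T,S).
S: inherits non-unit rules of {Q, S} → QQQ | Tc | c | cc.
Q: inherits non-unit rules of {Q} → Tc | cc.
T: inherits non-unit rules of {Q, S, T} → QQQ | Tc | c | cc | eQQ.

S -> c | Tc | cc | QQQ; Q -> Tc | cc; T -> c | Tc | cc | QQQ | eQQ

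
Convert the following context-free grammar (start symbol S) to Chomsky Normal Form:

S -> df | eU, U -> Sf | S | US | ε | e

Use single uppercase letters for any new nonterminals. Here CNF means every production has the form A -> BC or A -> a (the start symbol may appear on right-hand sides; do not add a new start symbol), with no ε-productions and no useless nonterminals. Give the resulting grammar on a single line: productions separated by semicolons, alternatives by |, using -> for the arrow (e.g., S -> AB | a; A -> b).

S -> e | AB | CU; A -> d; B -> f; C -> e; U -> e | AB | CU | SB | US

Nullable: {U}; after ε-elimination: S -> e | df | eU; U -> S | e | Sf | US.
After unit-elimination: S -> e | df | eU; U -> e | Sf | US | df | eU.
TERM: introduce A -> d, C -> e, B -> f and substitute in every rule of length ≥2.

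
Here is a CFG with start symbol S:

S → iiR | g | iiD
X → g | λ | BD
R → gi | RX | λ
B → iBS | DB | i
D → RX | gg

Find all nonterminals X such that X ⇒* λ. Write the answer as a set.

Directly nullable (have an ε-rule): {R, X}.
D is nullable via D -> RX (every symbol on the right is already known nullable).
Not nullable: B, S — each has a terminal in every rule's right-hand side or depends on a non-nullable symbol.

{D, R, X}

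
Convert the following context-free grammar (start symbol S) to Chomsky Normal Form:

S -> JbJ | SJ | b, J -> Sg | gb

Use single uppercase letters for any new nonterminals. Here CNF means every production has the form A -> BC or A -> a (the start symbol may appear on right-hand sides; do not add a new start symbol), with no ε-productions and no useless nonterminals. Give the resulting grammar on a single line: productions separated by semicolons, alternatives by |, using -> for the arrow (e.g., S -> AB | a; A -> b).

S -> b | JC | SJ; A -> g; B -> b; C -> BJ; J -> AB | SA

No ε-productions.
No unit productions to eliminate.
TERM: introduce B -> b, A -> g and substitute in every rule of length ≥2.
BIN: S -> JBJ becomes S -> JC, C -> BJ.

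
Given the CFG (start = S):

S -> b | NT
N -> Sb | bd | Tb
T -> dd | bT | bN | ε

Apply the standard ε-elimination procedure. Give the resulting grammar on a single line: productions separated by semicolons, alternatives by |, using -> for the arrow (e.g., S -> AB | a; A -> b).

S -> N | b | NT; N -> b | Sb | Tb | bd; T -> b | bN | bT | dd

Nullable set: {T}.
S -> NT: T nullable, giving N | NT.
N -> Tb: T nullable, giving Tb | b.
Drop T -> ε.
T -> bT: T nullable, giving b | bT.
Unchanged (no nullable symbols): S -> b; N -> Sb; N -> bd; T -> bN; T -> dd.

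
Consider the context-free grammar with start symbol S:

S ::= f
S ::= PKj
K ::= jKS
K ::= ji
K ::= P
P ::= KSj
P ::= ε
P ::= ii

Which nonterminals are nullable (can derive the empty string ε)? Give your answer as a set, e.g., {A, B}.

{K, P}

Directly nullable (have an ε-rule): {P}.
K is nullable via K -> P (every symbol on the right is already known nullable).
Not nullable: S — each has a terminal in every rule's right-hand side or depends on a non-nullable symbol.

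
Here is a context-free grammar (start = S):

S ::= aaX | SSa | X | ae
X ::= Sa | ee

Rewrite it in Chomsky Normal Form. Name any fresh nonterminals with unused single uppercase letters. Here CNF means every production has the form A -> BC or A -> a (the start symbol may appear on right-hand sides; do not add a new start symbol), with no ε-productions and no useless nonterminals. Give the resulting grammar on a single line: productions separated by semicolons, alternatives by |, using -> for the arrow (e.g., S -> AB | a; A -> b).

No ε-productions.
After unit-elimination: S -> Sa | ae | ee | SSa | aaX; X -> Sa | ee.
TERM: introduce A -> a, B -> e and substitute in every rule of length ≥2.
BIN: S -> AAX becomes S -> AC, C -> AX; S -> SSA becomes S -> SD, D -> SA.

S -> AB | AC | BB | SA | SD; A -> a; B -> e; C -> AX; D -> SA; X -> BB | SA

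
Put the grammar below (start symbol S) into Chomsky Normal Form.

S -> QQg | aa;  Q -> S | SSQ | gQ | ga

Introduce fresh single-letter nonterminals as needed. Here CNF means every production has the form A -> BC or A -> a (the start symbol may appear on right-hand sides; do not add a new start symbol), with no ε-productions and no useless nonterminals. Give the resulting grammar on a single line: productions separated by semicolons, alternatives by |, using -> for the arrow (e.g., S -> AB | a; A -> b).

No ε-productions.
After unit-elimination: S -> aa | QQg; Q -> aa | gQ | ga | QQg | SSQ.
TERM: introduce B -> a, A -> g and substitute in every rule of length ≥2.
BIN: Q -> QQA becomes Q -> QC, C -> QA; Q -> SSQ becomes Q -> SD, D -> SQ; S -> QQA becomes S -> QE, E -> QA.

S -> BB | QE; A -> g; B -> a; C -> QA; D -> SQ; E -> QA; Q -> AB | AQ | BB | QC | SD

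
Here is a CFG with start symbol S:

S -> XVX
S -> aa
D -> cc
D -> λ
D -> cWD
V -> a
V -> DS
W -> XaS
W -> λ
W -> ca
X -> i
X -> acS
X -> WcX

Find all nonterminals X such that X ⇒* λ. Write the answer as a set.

Directly nullable (have an ε-rule): {D, W}.
Not nullable: S, V, X — each has a terminal in every rule's right-hand side or depends on a non-nullable symbol.

{D, W}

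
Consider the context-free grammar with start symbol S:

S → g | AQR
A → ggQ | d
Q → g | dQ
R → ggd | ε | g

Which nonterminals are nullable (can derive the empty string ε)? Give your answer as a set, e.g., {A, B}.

Directly nullable (have an ε-rule): {R}.
Not nullable: A, Q, S — each has a terminal in every rule's right-hand side or depends on a non-nullable symbol.

{R}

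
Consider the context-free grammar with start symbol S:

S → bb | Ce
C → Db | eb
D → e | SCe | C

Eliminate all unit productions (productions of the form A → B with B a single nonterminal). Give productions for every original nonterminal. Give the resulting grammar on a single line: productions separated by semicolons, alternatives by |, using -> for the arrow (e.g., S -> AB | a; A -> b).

Unit productions: D->C.
Unit pairs (A ⇒* B via units): (D,C).
S: inherits non-unit rules of {S} → Ce | bb.
C: inherits non-unit rules of {C} → Db | eb.
D: inherits non-unit rules of {C, D} → Db | SCe | e | eb.

S -> Ce | bb; C -> Db | eb; D -> e | Db | eb | SCe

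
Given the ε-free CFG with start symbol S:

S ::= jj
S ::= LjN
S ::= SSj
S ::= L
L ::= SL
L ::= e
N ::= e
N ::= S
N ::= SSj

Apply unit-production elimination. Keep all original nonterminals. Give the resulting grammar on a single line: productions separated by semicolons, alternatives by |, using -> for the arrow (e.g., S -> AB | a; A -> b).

Unit productions: N->S, S->L.
Unit pairs (A ⇒* B via units): (N,L), (N,S), (S,L).
S: inherits non-unit rules of {L, S} → LjN | SL | SSj | e | jj.
L: inherits non-unit rules of {L} → SL | e.
N: inherits non-unit rules of {L, N, S} → LjN | SL | SSj | e | jj.

S -> e | SL | jj | LjN | SSj; L -> e | SL; N -> e | SL | jj | LjN | SSj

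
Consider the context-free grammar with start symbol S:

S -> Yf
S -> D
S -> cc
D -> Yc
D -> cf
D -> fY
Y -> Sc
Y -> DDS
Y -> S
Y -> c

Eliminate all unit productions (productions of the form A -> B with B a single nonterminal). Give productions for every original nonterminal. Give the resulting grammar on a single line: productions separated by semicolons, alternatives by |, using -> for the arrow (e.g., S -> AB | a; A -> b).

Unit productions: S->D, Y->S.
Unit pairs (A ⇒* B via units): (S,D), (Y,D), (Y,S).
S: inherits non-unit rules of {D, S} → Yc | Yf | cc | cf | fY.
D: inherits non-unit rules of {D} → Yc | cf | fY.
Y: inherits non-unit rules of {D, S, Y} → DDS | Sc | Yc | Yf | c | cc | cf | fY.

S -> Yc | Yf | cc | cf | fY; D -> Yc | cf | fY; Y -> c | Sc | Yc | Yf | cc | cf | fY | DDS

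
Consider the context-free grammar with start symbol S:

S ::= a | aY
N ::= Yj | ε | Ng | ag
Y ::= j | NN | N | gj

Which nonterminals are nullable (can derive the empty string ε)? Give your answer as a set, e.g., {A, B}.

{N, Y}

Directly nullable (have an ε-rule): {N}.
Y is nullable via Y -> N (every symbol on the right is already known nullable).
Not nullable: S — each has a terminal in every rule's right-hand side or depends on a non-nullable symbol.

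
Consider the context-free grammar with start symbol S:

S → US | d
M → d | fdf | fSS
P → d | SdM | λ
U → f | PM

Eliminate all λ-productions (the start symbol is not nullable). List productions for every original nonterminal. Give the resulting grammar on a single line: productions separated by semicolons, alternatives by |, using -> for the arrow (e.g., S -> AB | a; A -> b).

S -> d | US; M -> d | fSS | fdf; P -> d | SdM; U -> M | f | PM

Nullable set: {P}.
Drop P -> λ.
U -> PM: P nullable, giving M | PM.
Unchanged (no nullable symbols): S -> US; S -> d; M -> d; M -> fSS; M -> fdf; P -> SdM; P -> d; U -> f.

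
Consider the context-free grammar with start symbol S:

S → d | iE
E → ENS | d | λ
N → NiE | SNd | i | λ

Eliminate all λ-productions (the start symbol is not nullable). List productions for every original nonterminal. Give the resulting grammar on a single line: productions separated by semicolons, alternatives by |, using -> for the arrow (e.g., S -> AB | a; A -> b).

Nullable set: {E, N}.
S -> iE: E nullable, giving i | iE.
Drop E -> λ.
E -> ENS: E, N nullable, giving ENS | ES | NS | S.
Drop N -> λ.
N -> NiE: N, E nullable, giving Ni | NiE | i | iE.
N -> SNd: N nullable, giving SNd | Sd.
Unchanged (no nullable symbols): S -> d; E -> d; N -> i.

S -> d | i | iE; E -> S | d | ES | NS | ENS; N -> i | Ni | Sd | iE | NiE | SNd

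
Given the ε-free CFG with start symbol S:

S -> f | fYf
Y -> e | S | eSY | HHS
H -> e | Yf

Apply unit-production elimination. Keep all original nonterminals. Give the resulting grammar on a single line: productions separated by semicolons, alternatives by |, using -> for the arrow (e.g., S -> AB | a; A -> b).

Unit productions: Y->S.
Unit pairs (A ⇒* B via units): (Y,S).
S: inherits non-unit rules of {S} → f | fYf.
H: inherits non-unit rules of {H} → Yf | e.
Y: inherits non-unit rules of {S, Y} → HHS | e | eSY | f | fYf.

S -> f | fYf; H -> e | Yf; Y -> e | f | HHS | eSY | fYf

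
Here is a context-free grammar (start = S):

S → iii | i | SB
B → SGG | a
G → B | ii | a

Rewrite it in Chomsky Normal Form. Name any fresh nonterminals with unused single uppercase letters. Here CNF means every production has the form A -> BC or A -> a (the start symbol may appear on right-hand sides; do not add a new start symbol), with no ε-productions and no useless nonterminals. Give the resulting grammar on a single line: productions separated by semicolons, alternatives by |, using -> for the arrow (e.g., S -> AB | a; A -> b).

S -> i | AE | SB; A -> i; B -> a | SC; C -> GG; D -> GG; E -> AA; G -> a | AA | SD

No ε-productions.
After unit-elimination: S -> i | SB | iii; B -> a | SGG; G -> a | ii | SGG.
TERM: introduce A -> i and substitute in every rule of length ≥2.
BIN: B -> SGG becomes B -> SC, C -> GG; G -> SGG becomes G -> SD, D -> GG; S -> AAA becomes S -> AE, E -> AA.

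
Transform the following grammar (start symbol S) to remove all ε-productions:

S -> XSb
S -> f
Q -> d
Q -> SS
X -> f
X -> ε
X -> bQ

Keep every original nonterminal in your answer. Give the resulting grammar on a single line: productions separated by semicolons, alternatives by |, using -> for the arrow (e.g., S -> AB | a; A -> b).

S -> f | Sb | XSb; Q -> d | SS; X -> f | bQ

Nullable set: {X}.
S -> XSb: X nullable, giving Sb | XSb.
Drop X -> ε.
Unchanged (no nullable symbols): S -> f; Q -> SS; Q -> d; X -> bQ; X -> f.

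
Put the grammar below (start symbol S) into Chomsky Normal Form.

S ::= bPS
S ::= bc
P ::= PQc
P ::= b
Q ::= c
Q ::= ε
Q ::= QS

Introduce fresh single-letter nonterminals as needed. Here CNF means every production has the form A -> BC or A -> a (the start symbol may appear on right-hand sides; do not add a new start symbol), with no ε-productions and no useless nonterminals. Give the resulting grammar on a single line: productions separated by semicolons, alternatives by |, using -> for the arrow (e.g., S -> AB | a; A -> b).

Nullable: {Q}; after ε-elimination: S -> bc | bPS; P -> b | Pc | PQc; Q -> S | c | QS.
After unit-elimination: S -> bc | bPS; P -> b | Pc | PQc; Q -> c | QS | bc | bPS.
TERM: introduce B -> b, A -> c and substitute in every rule of length ≥2.
BIN: P -> PQA becomes P -> PC, C -> QA; Q -> BPS becomes Q -> BD, D -> PS; S -> BPS becomes S -> BE, E -> PS.

S -> BA | BE; A -> c; B -> b; C -> QA; D -> PS; E -> PS; P -> b | PA | PC; Q -> c | BA | BD | QS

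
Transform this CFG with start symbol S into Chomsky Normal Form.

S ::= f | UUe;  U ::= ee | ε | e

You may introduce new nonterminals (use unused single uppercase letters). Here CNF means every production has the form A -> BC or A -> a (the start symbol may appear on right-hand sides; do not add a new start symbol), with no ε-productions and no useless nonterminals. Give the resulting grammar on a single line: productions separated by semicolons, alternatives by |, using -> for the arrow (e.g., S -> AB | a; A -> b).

S -> e | f | UA | UB; A -> e; B -> UA; U -> e | AA

Nullable: {U}; after ε-elimination: S -> e | f | Ue | UUe; U -> e | ee.
No unit productions to eliminate.
TERM: introduce A -> e and substitute in every rule of length ≥2.
BIN: S -> UUA becomes S -> UB, B -> UA.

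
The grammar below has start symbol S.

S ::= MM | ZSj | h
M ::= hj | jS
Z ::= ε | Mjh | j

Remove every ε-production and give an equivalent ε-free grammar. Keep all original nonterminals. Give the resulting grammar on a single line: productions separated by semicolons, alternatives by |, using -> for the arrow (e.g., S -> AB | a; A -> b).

Nullable set: {Z}.
S -> ZSj: Z nullable, giving Sj | ZSj.
Drop Z -> ε.
Unchanged (no nullable symbols): S -> MM; S -> h; M -> hj; M -> jS; Z -> Mjh; Z -> j.

S -> h | MM | Sj | ZSj; M -> hj | jS; Z -> j | Mjh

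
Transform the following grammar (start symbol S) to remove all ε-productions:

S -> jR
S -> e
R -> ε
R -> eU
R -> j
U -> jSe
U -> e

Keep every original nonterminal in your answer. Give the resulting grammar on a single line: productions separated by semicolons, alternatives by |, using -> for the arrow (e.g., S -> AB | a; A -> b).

S -> e | j | jR; R -> j | eU; U -> e | jSe

Nullable set: {R}.
S -> jR: R nullable, giving j | jR.
Drop R -> ε.
Unchanged (no nullable symbols): S -> e; R -> eU; R -> j; U -> e; U -> jSe.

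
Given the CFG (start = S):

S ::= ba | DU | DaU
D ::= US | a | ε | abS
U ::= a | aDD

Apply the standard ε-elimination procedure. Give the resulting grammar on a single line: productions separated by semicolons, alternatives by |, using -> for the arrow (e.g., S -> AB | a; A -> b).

Nullable set: {D}.
S -> DU: D nullable, giving DU | U.
S -> DaU: D nullable, giving DaU | aU.
Drop D -> ε.
U -> aDD: D, D nullable, giving a | aD | aDD.
Unchanged (no nullable symbols): S -> ba; D -> US; D -> a; D -> abS; U -> a.

S -> U | DU | aU | ba | DaU; D -> a | US | abS; U -> a | aD | aDD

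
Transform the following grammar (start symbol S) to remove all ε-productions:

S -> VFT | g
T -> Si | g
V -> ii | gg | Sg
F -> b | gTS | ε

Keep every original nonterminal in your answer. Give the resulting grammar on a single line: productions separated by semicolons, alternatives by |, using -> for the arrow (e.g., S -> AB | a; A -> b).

Nullable set: {F}.
S -> VFT: F nullable, giving VFT | VT.
Drop F -> ε.
Unchanged (no nullable symbols): S -> g; F -> b; F -> gTS; T -> Si; T -> g; V -> Sg; V -> gg; V -> ii.

S -> g | VT | VFT; F -> b | gTS; T -> g | Si; V -> Sg | gg | ii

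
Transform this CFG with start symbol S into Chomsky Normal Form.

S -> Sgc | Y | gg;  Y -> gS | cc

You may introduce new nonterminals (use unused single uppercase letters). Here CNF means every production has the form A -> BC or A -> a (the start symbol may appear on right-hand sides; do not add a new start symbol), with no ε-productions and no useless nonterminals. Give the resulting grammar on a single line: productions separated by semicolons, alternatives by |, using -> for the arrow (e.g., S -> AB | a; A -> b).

S -> AA | AS | BB | SC; A -> g; B -> c; C -> AB

No ε-productions.
After unit-elimination: S -> cc | gS | gg | Sgc; Y -> cc | gS.
TERM: introduce B -> c, A -> g and substitute in every rule of length ≥2.
BIN: S -> SAB becomes S -> SC, C -> AB.
Drop unreachable/unproductive: Y.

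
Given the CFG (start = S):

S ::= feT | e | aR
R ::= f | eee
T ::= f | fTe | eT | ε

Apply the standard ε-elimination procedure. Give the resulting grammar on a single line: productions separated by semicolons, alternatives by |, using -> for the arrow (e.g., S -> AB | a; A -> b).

Nullable set: {T}.
S -> feT: T nullable, giving fe | feT.
Drop T -> ε.
T -> eT: T nullable, giving e | eT.
T -> fTe: T nullable, giving fTe | fe.
Unchanged (no nullable symbols): S -> aR; S -> e; R -> eee; R -> f; T -> f.

S -> e | aR | fe | feT; R -> f | eee; T -> e | f | eT | fe | fTe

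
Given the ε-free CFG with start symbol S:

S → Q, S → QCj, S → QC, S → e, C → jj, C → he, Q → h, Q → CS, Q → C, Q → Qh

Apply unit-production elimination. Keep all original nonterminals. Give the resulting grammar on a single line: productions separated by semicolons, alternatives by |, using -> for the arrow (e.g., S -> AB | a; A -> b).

S -> e | h | CS | QC | Qh | he | jj | QCj; C -> he | jj; Q -> h | CS | Qh | he | jj

Unit productions: Q->C, S->Q.
Unit pairs (A ⇒* B via units): (Q,C), (S,C), (S,Q).
S: inherits non-unit rules of {C, Q, S} → CS | QC | QCj | Qh | e | h | he | jj.
C: inherits non-unit rules of {C} → he | jj.
Q: inherits non-unit rules of {C, Q} → CS | Qh | h | he | jj.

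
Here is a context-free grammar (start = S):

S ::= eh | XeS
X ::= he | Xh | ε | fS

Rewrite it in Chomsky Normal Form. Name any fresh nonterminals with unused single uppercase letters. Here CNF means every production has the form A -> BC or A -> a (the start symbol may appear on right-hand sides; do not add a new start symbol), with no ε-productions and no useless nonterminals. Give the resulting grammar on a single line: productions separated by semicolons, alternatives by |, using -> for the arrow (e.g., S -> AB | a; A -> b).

S -> AB | AS | XD; A -> e; B -> h; C -> f; D -> AS; X -> h | BA | CS | XB

Nullable: {X}; after ε-elimination: S -> eS | eh | XeS; X -> h | Xh | fS | he.
No unit productions to eliminate.
TERM: introduce A -> e, C -> f, B -> h and substitute in every rule of length ≥2.
BIN: S -> XAS becomes S -> XD, D -> AS.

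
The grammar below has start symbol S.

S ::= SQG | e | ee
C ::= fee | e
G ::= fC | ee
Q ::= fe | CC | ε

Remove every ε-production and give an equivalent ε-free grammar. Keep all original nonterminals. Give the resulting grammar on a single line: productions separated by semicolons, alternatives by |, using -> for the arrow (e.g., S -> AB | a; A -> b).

Nullable set: {Q}.
S -> SQG: Q nullable, giving SG | SQG.
Drop Q -> ε.
Unchanged (no nullable symbols): S -> e; S -> ee; C -> e; C -> fee; G -> ee; G -> fC; Q -> CC; Q -> fe.

S -> e | SG | ee | SQG; C -> e | fee; G -> ee | fC; Q -> CC | fe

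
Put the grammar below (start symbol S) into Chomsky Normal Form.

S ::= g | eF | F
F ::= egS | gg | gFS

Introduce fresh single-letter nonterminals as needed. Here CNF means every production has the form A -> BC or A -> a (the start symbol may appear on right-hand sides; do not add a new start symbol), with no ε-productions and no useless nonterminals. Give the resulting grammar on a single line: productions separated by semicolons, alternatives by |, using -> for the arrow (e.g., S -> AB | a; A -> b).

No ε-productions.
After unit-elimination: S -> g | eF | gg | egS | gFS; F -> gg | egS | gFS.
TERM: introduce A -> e, B -> g and substitute in every rule of length ≥2.
BIN: F -> ABS becomes F -> AC, C -> BS; F -> BFS becomes F -> BD, D -> FS; S -> ABS becomes S -> AE, E -> BS; S -> BFS becomes S -> BG, G -> FS.

S -> g | AE | AF | BB | BG; A -> e; B -> g; C -> BS; D -> FS; E -> BS; F -> AC | BB | BD; G -> FS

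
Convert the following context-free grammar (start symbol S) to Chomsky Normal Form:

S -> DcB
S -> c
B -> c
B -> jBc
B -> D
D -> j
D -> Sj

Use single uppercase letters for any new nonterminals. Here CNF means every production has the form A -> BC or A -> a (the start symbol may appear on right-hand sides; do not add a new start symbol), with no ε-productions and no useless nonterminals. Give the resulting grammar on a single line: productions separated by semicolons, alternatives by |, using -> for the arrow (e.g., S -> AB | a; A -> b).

S -> c | DF; A -> j; B -> c | j | AE | SA; C -> c; D -> j | SA; E -> BC; F -> CB

No ε-productions.
After unit-elimination: S -> c | DcB; B -> c | j | Sj | jBc; D -> j | Sj.
TERM: introduce C -> c, A -> j and substitute in every rule of length ≥2.
BIN: B -> ABC becomes B -> AE, E -> BC; S -> DCB becomes S -> DF, F -> CB.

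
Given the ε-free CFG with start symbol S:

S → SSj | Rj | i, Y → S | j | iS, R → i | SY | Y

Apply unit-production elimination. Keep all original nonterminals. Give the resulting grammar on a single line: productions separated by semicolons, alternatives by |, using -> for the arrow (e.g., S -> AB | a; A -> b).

S -> i | Rj | SSj; R -> i | j | Rj | SY | iS | SSj; Y -> i | j | Rj | iS | SSj

Unit productions: R->Y, Y->S.
Unit pairs (A ⇒* B via units): (R,S), (R,Y), (Y,S).
S: inherits non-unit rules of {S} → Rj | SSj | i.
R: inherits non-unit rules of {R, S, Y} → Rj | SSj | SY | i | iS | j.
Y: inherits non-unit rules of {S, Y} → Rj | SSj | i | iS | j.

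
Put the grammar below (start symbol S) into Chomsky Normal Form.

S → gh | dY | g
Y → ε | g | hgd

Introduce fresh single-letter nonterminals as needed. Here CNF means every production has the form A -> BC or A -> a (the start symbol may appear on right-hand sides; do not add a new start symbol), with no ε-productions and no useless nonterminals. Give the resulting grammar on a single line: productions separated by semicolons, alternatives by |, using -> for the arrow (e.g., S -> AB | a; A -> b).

Nullable: {Y}; after ε-elimination: S -> d | g | dY | gh; Y -> g | hgd.
No unit productions to eliminate.
TERM: introduce A -> d, B -> g, C -> h and substitute in every rule of length ≥2.
BIN: Y -> CBA becomes Y -> CD, D -> BA.

S -> d | g | AY | BC; A -> d; B -> g; C -> h; D -> BA; Y -> g | CD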